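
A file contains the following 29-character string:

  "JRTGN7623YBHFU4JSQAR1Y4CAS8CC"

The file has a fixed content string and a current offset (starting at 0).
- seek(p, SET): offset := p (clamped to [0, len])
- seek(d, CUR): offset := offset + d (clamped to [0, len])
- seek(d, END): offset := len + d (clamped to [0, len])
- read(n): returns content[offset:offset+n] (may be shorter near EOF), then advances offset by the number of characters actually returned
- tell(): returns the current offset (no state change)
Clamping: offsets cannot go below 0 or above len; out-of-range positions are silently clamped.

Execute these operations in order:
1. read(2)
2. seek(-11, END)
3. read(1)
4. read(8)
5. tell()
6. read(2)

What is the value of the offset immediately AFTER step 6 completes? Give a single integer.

After 1 (read(2)): returned 'JR', offset=2
After 2 (seek(-11, END)): offset=18
After 3 (read(1)): returned 'A', offset=19
After 4 (read(8)): returned 'R1Y4CAS8', offset=27
After 5 (tell()): offset=27
After 6 (read(2)): returned 'CC', offset=29

Answer: 29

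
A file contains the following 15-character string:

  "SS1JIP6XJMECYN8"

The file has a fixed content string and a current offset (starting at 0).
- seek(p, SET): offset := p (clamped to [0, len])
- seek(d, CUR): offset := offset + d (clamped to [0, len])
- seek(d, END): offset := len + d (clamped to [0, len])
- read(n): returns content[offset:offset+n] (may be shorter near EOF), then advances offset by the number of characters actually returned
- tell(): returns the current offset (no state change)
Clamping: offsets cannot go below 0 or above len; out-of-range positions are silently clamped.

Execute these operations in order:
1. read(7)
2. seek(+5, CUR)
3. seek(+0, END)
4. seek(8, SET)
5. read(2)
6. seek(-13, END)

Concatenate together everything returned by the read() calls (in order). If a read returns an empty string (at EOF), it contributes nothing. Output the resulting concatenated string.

After 1 (read(7)): returned 'SS1JIP6', offset=7
After 2 (seek(+5, CUR)): offset=12
After 3 (seek(+0, END)): offset=15
After 4 (seek(8, SET)): offset=8
After 5 (read(2)): returned 'JM', offset=10
After 6 (seek(-13, END)): offset=2

Answer: SS1JIP6JM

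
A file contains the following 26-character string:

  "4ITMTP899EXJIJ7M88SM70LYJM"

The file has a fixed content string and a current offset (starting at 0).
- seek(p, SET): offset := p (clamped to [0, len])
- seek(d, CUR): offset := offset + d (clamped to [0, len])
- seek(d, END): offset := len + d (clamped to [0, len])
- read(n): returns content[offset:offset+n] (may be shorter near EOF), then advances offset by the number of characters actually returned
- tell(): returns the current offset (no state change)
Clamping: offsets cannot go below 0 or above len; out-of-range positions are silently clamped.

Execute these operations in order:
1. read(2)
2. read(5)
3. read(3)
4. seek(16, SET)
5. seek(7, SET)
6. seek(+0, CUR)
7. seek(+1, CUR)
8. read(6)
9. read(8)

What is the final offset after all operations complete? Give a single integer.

Answer: 22

Derivation:
After 1 (read(2)): returned '4I', offset=2
After 2 (read(5)): returned 'TMTP8', offset=7
After 3 (read(3)): returned '99E', offset=10
After 4 (seek(16, SET)): offset=16
After 5 (seek(7, SET)): offset=7
After 6 (seek(+0, CUR)): offset=7
After 7 (seek(+1, CUR)): offset=8
After 8 (read(6)): returned '9EXJIJ', offset=14
After 9 (read(8)): returned '7M88SM70', offset=22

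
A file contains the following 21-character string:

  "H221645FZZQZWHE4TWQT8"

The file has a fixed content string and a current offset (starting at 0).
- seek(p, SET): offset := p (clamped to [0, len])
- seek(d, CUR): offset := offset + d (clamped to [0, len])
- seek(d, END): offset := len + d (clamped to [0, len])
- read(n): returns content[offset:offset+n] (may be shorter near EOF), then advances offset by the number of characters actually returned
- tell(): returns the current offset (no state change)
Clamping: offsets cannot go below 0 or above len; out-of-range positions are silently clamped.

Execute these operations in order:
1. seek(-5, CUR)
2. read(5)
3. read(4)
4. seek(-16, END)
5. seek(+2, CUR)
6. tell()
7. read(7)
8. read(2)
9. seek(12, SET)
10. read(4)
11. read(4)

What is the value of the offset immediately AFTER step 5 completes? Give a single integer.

After 1 (seek(-5, CUR)): offset=0
After 2 (read(5)): returned 'H2216', offset=5
After 3 (read(4)): returned '45FZ', offset=9
After 4 (seek(-16, END)): offset=5
After 5 (seek(+2, CUR)): offset=7

Answer: 7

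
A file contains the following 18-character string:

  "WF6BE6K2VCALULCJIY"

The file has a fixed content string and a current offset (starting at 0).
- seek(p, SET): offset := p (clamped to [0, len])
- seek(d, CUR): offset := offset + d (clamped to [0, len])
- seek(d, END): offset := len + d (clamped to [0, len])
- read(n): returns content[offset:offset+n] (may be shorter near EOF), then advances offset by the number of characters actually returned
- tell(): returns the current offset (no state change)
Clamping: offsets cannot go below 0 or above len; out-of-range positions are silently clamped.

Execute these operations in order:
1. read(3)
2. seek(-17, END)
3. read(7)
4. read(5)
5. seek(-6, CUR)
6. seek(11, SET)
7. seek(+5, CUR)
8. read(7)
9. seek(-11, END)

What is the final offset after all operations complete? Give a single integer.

After 1 (read(3)): returned 'WF6', offset=3
After 2 (seek(-17, END)): offset=1
After 3 (read(7)): returned 'F6BE6K2', offset=8
After 4 (read(5)): returned 'VCALU', offset=13
After 5 (seek(-6, CUR)): offset=7
After 6 (seek(11, SET)): offset=11
After 7 (seek(+5, CUR)): offset=16
After 8 (read(7)): returned 'IY', offset=18
After 9 (seek(-11, END)): offset=7

Answer: 7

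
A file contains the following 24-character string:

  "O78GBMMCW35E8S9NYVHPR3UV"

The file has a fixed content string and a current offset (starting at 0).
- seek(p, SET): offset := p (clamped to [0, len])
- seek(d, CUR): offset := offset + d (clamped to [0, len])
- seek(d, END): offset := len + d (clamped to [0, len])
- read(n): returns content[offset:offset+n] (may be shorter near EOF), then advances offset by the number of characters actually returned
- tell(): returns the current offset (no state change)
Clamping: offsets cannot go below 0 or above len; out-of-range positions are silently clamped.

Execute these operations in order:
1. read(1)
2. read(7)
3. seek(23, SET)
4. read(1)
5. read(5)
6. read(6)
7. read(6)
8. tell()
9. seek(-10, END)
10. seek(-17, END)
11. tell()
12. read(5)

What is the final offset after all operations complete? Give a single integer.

Answer: 12

Derivation:
After 1 (read(1)): returned 'O', offset=1
After 2 (read(7)): returned '78GBMMC', offset=8
After 3 (seek(23, SET)): offset=23
After 4 (read(1)): returned 'V', offset=24
After 5 (read(5)): returned '', offset=24
After 6 (read(6)): returned '', offset=24
After 7 (read(6)): returned '', offset=24
After 8 (tell()): offset=24
After 9 (seek(-10, END)): offset=14
After 10 (seek(-17, END)): offset=7
After 11 (tell()): offset=7
After 12 (read(5)): returned 'CW35E', offset=12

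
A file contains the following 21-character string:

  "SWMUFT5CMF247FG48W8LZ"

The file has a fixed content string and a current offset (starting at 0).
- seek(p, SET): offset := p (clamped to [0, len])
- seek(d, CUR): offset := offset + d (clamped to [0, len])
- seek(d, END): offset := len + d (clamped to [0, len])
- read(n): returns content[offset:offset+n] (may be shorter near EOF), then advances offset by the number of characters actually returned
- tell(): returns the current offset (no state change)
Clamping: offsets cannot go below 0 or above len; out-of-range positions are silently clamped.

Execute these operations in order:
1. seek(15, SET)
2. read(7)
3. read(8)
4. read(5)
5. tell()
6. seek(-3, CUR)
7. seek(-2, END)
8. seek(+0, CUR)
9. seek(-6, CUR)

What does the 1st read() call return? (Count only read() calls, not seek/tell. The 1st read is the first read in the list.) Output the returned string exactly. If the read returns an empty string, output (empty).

Answer: 48W8LZ

Derivation:
After 1 (seek(15, SET)): offset=15
After 2 (read(7)): returned '48W8LZ', offset=21
After 3 (read(8)): returned '', offset=21
After 4 (read(5)): returned '', offset=21
After 5 (tell()): offset=21
After 6 (seek(-3, CUR)): offset=18
After 7 (seek(-2, END)): offset=19
After 8 (seek(+0, CUR)): offset=19
After 9 (seek(-6, CUR)): offset=13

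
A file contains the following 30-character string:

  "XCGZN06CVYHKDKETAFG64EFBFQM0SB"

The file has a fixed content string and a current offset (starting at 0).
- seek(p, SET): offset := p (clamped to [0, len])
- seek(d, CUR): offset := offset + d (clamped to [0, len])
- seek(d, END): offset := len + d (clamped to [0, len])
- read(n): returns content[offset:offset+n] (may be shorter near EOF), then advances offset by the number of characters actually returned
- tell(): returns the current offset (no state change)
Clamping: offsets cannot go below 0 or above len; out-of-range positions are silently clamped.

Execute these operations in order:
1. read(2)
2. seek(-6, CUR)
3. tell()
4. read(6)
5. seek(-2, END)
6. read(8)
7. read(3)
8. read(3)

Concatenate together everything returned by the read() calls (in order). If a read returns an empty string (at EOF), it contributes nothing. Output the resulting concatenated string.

After 1 (read(2)): returned 'XC', offset=2
After 2 (seek(-6, CUR)): offset=0
After 3 (tell()): offset=0
After 4 (read(6)): returned 'XCGZN0', offset=6
After 5 (seek(-2, END)): offset=28
After 6 (read(8)): returned 'SB', offset=30
After 7 (read(3)): returned '', offset=30
After 8 (read(3)): returned '', offset=30

Answer: XCXCGZN0SB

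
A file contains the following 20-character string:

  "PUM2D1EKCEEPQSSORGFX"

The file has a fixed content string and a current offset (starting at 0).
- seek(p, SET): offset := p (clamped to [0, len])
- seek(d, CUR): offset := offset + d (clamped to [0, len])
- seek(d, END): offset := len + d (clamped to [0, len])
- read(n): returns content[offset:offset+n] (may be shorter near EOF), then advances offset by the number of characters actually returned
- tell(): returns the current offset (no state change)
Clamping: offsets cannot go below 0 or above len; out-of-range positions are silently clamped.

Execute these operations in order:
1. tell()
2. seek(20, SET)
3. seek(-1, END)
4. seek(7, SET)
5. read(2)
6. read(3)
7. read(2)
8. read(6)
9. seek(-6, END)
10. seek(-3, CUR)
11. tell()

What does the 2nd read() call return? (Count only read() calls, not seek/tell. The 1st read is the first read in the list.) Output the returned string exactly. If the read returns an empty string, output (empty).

After 1 (tell()): offset=0
After 2 (seek(20, SET)): offset=20
After 3 (seek(-1, END)): offset=19
After 4 (seek(7, SET)): offset=7
After 5 (read(2)): returned 'KC', offset=9
After 6 (read(3)): returned 'EEP', offset=12
After 7 (read(2)): returned 'QS', offset=14
After 8 (read(6)): returned 'SORGFX', offset=20
After 9 (seek(-6, END)): offset=14
After 10 (seek(-3, CUR)): offset=11
After 11 (tell()): offset=11

Answer: EEP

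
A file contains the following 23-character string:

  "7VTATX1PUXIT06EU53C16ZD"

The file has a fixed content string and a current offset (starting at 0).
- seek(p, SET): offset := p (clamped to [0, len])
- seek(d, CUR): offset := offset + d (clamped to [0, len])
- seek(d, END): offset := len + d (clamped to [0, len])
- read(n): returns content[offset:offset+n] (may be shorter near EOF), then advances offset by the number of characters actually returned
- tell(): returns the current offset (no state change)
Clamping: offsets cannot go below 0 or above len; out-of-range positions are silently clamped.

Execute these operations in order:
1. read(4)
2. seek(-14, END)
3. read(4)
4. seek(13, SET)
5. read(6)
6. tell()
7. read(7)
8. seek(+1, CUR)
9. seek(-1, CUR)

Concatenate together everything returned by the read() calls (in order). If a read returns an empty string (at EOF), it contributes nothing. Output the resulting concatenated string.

Answer: 7VTAXIT06EU53C16ZD

Derivation:
After 1 (read(4)): returned '7VTA', offset=4
After 2 (seek(-14, END)): offset=9
After 3 (read(4)): returned 'XIT0', offset=13
After 4 (seek(13, SET)): offset=13
After 5 (read(6)): returned '6EU53C', offset=19
After 6 (tell()): offset=19
After 7 (read(7)): returned '16ZD', offset=23
After 8 (seek(+1, CUR)): offset=23
After 9 (seek(-1, CUR)): offset=22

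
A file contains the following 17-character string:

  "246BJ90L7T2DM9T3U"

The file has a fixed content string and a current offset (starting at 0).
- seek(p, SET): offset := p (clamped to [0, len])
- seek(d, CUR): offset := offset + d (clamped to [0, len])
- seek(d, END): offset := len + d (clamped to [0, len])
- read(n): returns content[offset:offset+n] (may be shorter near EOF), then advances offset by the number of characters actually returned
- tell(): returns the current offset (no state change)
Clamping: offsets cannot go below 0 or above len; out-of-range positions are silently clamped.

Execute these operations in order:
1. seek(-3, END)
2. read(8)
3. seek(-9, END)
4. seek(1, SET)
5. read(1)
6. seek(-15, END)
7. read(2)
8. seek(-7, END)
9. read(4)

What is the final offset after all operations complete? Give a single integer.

Answer: 14

Derivation:
After 1 (seek(-3, END)): offset=14
After 2 (read(8)): returned 'T3U', offset=17
After 3 (seek(-9, END)): offset=8
After 4 (seek(1, SET)): offset=1
After 5 (read(1)): returned '4', offset=2
After 6 (seek(-15, END)): offset=2
After 7 (read(2)): returned '6B', offset=4
After 8 (seek(-7, END)): offset=10
After 9 (read(4)): returned '2DM9', offset=14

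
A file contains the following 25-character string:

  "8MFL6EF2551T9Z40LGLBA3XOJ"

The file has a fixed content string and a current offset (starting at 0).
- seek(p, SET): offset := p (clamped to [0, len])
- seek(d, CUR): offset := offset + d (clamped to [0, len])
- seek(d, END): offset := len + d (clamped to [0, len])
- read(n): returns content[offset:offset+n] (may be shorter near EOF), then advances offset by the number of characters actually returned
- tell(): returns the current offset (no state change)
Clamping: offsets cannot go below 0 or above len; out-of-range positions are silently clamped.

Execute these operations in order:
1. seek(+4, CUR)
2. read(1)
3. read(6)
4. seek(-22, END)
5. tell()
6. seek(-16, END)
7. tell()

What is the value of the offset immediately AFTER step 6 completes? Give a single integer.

Answer: 9

Derivation:
After 1 (seek(+4, CUR)): offset=4
After 2 (read(1)): returned '6', offset=5
After 3 (read(6)): returned 'EF2551', offset=11
After 4 (seek(-22, END)): offset=3
After 5 (tell()): offset=3
After 6 (seek(-16, END)): offset=9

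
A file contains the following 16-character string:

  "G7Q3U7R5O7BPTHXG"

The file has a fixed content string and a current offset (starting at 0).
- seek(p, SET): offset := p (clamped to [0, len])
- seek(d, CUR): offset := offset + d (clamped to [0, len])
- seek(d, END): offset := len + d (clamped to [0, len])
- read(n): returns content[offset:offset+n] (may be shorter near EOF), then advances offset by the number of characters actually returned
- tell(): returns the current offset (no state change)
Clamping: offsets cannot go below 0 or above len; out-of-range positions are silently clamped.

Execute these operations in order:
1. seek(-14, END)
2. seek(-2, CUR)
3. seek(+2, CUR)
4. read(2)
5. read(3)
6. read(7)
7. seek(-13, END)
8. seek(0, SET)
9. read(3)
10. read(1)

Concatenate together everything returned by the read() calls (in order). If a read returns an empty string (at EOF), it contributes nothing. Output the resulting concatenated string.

After 1 (seek(-14, END)): offset=2
After 2 (seek(-2, CUR)): offset=0
After 3 (seek(+2, CUR)): offset=2
After 4 (read(2)): returned 'Q3', offset=4
After 5 (read(3)): returned 'U7R', offset=7
After 6 (read(7)): returned '5O7BPTH', offset=14
After 7 (seek(-13, END)): offset=3
After 8 (seek(0, SET)): offset=0
After 9 (read(3)): returned 'G7Q', offset=3
After 10 (read(1)): returned '3', offset=4

Answer: Q3U7R5O7BPTHG7Q3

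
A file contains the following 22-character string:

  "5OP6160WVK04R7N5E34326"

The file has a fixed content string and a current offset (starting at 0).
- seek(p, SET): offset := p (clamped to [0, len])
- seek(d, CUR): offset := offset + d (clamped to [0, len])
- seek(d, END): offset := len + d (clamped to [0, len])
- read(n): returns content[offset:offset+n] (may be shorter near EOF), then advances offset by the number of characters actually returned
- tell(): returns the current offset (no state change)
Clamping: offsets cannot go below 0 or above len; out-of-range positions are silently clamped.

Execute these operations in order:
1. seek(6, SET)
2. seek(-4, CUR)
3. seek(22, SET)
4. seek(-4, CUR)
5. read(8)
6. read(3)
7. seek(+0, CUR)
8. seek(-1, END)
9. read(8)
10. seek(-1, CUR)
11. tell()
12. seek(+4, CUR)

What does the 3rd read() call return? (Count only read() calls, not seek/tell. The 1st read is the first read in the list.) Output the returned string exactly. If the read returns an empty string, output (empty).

Answer: 6

Derivation:
After 1 (seek(6, SET)): offset=6
After 2 (seek(-4, CUR)): offset=2
After 3 (seek(22, SET)): offset=22
After 4 (seek(-4, CUR)): offset=18
After 5 (read(8)): returned '4326', offset=22
After 6 (read(3)): returned '', offset=22
After 7 (seek(+0, CUR)): offset=22
After 8 (seek(-1, END)): offset=21
After 9 (read(8)): returned '6', offset=22
After 10 (seek(-1, CUR)): offset=21
After 11 (tell()): offset=21
After 12 (seek(+4, CUR)): offset=22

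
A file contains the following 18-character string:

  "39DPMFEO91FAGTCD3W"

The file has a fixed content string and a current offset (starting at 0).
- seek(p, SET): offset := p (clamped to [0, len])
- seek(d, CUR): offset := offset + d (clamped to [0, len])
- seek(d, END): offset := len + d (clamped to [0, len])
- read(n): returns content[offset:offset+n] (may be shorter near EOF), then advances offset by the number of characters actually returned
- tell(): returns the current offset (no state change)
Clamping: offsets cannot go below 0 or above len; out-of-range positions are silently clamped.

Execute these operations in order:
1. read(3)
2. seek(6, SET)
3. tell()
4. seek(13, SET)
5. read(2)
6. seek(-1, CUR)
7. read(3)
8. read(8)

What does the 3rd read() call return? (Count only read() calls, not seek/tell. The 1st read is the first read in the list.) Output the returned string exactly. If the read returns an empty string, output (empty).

After 1 (read(3)): returned '39D', offset=3
After 2 (seek(6, SET)): offset=6
After 3 (tell()): offset=6
After 4 (seek(13, SET)): offset=13
After 5 (read(2)): returned 'TC', offset=15
After 6 (seek(-1, CUR)): offset=14
After 7 (read(3)): returned 'CD3', offset=17
After 8 (read(8)): returned 'W', offset=18

Answer: CD3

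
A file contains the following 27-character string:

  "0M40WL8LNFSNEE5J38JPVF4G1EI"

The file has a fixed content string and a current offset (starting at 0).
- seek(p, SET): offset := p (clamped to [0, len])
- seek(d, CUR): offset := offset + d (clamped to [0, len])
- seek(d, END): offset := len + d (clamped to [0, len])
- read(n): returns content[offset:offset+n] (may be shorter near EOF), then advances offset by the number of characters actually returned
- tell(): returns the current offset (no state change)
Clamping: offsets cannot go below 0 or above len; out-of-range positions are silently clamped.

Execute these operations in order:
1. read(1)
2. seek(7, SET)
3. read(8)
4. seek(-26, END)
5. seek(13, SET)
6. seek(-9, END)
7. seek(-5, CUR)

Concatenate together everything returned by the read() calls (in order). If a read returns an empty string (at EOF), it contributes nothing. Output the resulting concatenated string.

After 1 (read(1)): returned '0', offset=1
After 2 (seek(7, SET)): offset=7
After 3 (read(8)): returned 'LNFSNEE5', offset=15
After 4 (seek(-26, END)): offset=1
After 5 (seek(13, SET)): offset=13
After 6 (seek(-9, END)): offset=18
After 7 (seek(-5, CUR)): offset=13

Answer: 0LNFSNEE5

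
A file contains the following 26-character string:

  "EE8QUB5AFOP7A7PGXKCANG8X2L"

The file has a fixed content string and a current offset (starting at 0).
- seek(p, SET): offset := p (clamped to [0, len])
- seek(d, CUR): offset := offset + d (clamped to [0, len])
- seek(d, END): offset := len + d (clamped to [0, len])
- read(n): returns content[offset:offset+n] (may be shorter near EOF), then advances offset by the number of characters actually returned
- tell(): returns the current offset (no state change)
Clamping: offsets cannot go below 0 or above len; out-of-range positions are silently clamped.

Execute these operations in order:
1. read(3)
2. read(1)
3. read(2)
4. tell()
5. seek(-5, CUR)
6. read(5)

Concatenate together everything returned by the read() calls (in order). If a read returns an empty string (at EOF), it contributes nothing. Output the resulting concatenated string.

After 1 (read(3)): returned 'EE8', offset=3
After 2 (read(1)): returned 'Q', offset=4
After 3 (read(2)): returned 'UB', offset=6
After 4 (tell()): offset=6
After 5 (seek(-5, CUR)): offset=1
After 6 (read(5)): returned 'E8QUB', offset=6

Answer: EE8QUBE8QUB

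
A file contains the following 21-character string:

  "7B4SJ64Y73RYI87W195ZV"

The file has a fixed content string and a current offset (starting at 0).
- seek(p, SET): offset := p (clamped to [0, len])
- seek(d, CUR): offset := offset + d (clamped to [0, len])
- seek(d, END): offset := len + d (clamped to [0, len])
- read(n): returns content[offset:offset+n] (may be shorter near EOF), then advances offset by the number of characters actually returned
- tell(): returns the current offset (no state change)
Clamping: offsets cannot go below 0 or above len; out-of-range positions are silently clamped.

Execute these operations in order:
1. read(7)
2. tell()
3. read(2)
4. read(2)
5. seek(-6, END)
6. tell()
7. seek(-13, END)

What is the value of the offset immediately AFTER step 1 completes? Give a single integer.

Answer: 7

Derivation:
After 1 (read(7)): returned '7B4SJ64', offset=7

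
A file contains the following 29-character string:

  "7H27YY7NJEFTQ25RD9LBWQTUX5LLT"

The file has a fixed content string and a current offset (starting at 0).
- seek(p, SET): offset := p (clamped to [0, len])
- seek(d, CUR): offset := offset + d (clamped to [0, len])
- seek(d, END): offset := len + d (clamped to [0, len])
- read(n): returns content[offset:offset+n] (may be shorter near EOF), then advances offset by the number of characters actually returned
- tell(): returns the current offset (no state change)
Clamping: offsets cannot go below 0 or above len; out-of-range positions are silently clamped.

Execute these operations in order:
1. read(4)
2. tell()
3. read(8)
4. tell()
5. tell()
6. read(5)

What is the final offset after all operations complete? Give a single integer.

After 1 (read(4)): returned '7H27', offset=4
After 2 (tell()): offset=4
After 3 (read(8)): returned 'YY7NJEFT', offset=12
After 4 (tell()): offset=12
After 5 (tell()): offset=12
After 6 (read(5)): returned 'Q25RD', offset=17

Answer: 17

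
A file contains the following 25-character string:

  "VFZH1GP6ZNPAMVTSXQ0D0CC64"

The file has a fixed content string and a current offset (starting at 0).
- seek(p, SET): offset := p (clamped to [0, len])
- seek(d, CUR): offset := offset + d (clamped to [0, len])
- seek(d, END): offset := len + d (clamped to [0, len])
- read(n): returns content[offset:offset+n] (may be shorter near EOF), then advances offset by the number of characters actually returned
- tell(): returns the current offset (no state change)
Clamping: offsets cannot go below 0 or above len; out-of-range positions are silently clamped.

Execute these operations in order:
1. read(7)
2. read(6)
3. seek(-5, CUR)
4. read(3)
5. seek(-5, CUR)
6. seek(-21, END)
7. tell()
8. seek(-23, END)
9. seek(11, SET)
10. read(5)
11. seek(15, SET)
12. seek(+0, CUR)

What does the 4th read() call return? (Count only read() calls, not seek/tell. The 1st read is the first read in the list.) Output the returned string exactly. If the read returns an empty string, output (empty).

Answer: AMVTS

Derivation:
After 1 (read(7)): returned 'VFZH1GP', offset=7
After 2 (read(6)): returned '6ZNPAM', offset=13
After 3 (seek(-5, CUR)): offset=8
After 4 (read(3)): returned 'ZNP', offset=11
After 5 (seek(-5, CUR)): offset=6
After 6 (seek(-21, END)): offset=4
After 7 (tell()): offset=4
After 8 (seek(-23, END)): offset=2
After 9 (seek(11, SET)): offset=11
After 10 (read(5)): returned 'AMVTS', offset=16
After 11 (seek(15, SET)): offset=15
After 12 (seek(+0, CUR)): offset=15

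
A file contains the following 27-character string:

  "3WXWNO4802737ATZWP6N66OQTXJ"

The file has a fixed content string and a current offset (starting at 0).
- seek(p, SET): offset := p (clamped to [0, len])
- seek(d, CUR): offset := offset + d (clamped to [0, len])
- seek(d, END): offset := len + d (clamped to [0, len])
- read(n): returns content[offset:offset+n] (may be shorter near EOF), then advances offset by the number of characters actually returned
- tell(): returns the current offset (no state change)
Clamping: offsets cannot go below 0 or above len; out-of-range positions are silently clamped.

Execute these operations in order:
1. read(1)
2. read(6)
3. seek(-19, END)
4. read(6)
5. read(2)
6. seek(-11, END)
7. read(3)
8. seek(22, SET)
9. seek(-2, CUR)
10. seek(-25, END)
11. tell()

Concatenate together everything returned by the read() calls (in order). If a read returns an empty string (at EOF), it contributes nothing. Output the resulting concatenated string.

Answer: 3WXWNO402737ATZWP6

Derivation:
After 1 (read(1)): returned '3', offset=1
After 2 (read(6)): returned 'WXWNO4', offset=7
After 3 (seek(-19, END)): offset=8
After 4 (read(6)): returned '02737A', offset=14
After 5 (read(2)): returned 'TZ', offset=16
After 6 (seek(-11, END)): offset=16
After 7 (read(3)): returned 'WP6', offset=19
After 8 (seek(22, SET)): offset=22
After 9 (seek(-2, CUR)): offset=20
After 10 (seek(-25, END)): offset=2
After 11 (tell()): offset=2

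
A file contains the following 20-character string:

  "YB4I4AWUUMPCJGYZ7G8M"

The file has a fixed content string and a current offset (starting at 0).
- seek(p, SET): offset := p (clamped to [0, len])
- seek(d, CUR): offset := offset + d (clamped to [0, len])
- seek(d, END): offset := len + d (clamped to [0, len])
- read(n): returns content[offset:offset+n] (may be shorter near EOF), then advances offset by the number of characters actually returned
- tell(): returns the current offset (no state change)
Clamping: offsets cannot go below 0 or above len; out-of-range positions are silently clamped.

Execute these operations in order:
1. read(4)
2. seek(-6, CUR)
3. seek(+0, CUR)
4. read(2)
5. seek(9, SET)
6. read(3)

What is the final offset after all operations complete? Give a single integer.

After 1 (read(4)): returned 'YB4I', offset=4
After 2 (seek(-6, CUR)): offset=0
After 3 (seek(+0, CUR)): offset=0
After 4 (read(2)): returned 'YB', offset=2
After 5 (seek(9, SET)): offset=9
After 6 (read(3)): returned 'MPC', offset=12

Answer: 12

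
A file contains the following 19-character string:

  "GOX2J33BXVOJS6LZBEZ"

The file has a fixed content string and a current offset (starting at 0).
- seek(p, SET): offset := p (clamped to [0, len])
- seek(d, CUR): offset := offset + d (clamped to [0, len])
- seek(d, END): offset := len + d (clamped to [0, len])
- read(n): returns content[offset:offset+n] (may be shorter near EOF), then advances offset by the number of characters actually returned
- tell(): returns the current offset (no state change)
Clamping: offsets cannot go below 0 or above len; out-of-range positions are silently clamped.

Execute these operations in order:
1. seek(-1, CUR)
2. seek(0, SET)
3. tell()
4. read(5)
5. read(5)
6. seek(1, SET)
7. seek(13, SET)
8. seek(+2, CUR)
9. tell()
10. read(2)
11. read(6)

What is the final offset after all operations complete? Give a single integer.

Answer: 19

Derivation:
After 1 (seek(-1, CUR)): offset=0
After 2 (seek(0, SET)): offset=0
After 3 (tell()): offset=0
After 4 (read(5)): returned 'GOX2J', offset=5
After 5 (read(5)): returned '33BXV', offset=10
After 6 (seek(1, SET)): offset=1
After 7 (seek(13, SET)): offset=13
After 8 (seek(+2, CUR)): offset=15
After 9 (tell()): offset=15
After 10 (read(2)): returned 'ZB', offset=17
After 11 (read(6)): returned 'EZ', offset=19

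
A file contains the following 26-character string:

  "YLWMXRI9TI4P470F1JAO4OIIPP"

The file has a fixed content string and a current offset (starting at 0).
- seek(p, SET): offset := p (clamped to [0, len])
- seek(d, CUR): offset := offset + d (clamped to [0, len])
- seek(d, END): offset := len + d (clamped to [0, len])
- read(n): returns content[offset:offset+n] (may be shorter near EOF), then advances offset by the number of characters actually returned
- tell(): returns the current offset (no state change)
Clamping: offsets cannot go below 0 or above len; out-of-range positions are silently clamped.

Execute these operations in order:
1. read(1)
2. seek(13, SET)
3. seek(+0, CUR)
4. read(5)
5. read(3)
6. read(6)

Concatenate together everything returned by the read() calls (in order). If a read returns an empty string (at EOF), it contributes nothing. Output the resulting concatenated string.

After 1 (read(1)): returned 'Y', offset=1
After 2 (seek(13, SET)): offset=13
After 3 (seek(+0, CUR)): offset=13
After 4 (read(5)): returned '70F1J', offset=18
After 5 (read(3)): returned 'AO4', offset=21
After 6 (read(6)): returned 'OIIPP', offset=26

Answer: Y70F1JAO4OIIPP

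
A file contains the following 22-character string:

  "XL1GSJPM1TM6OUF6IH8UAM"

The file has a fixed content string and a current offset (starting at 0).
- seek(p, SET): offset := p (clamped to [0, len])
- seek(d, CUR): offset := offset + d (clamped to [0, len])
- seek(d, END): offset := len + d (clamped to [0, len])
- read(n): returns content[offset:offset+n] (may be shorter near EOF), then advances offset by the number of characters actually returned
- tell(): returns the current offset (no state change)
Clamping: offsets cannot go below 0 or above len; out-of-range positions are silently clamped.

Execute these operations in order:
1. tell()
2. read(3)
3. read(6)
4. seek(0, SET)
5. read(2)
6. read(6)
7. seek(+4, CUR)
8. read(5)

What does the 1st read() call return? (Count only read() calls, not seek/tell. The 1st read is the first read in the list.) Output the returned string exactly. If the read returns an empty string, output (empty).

After 1 (tell()): offset=0
After 2 (read(3)): returned 'XL1', offset=3
After 3 (read(6)): returned 'GSJPM1', offset=9
After 4 (seek(0, SET)): offset=0
After 5 (read(2)): returned 'XL', offset=2
After 6 (read(6)): returned '1GSJPM', offset=8
After 7 (seek(+4, CUR)): offset=12
After 8 (read(5)): returned 'OUF6I', offset=17

Answer: XL1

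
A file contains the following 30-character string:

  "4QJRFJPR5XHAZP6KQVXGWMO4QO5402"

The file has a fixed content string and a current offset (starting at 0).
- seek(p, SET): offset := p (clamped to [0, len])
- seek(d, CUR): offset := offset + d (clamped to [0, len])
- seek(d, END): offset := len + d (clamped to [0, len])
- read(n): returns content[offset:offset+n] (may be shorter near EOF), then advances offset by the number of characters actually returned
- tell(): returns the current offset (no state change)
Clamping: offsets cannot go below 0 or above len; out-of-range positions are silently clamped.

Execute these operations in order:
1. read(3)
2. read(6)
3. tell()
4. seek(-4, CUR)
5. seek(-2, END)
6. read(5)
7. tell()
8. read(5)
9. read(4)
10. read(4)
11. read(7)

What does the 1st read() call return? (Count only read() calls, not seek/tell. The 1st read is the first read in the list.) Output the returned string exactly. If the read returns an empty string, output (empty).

After 1 (read(3)): returned '4QJ', offset=3
After 2 (read(6)): returned 'RFJPR5', offset=9
After 3 (tell()): offset=9
After 4 (seek(-4, CUR)): offset=5
After 5 (seek(-2, END)): offset=28
After 6 (read(5)): returned '02', offset=30
After 7 (tell()): offset=30
After 8 (read(5)): returned '', offset=30
After 9 (read(4)): returned '', offset=30
After 10 (read(4)): returned '', offset=30
After 11 (read(7)): returned '', offset=30

Answer: 4QJ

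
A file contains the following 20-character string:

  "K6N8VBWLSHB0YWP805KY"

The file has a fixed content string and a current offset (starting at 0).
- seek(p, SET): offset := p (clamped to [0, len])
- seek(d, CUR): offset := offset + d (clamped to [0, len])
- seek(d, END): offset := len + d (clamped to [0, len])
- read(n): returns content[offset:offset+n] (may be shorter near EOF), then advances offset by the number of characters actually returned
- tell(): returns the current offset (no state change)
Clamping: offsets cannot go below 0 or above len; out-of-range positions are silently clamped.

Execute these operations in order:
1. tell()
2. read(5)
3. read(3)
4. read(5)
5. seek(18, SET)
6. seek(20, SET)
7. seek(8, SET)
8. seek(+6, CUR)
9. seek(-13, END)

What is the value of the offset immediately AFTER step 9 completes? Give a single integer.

Answer: 7

Derivation:
After 1 (tell()): offset=0
After 2 (read(5)): returned 'K6N8V', offset=5
After 3 (read(3)): returned 'BWL', offset=8
After 4 (read(5)): returned 'SHB0Y', offset=13
After 5 (seek(18, SET)): offset=18
After 6 (seek(20, SET)): offset=20
After 7 (seek(8, SET)): offset=8
After 8 (seek(+6, CUR)): offset=14
After 9 (seek(-13, END)): offset=7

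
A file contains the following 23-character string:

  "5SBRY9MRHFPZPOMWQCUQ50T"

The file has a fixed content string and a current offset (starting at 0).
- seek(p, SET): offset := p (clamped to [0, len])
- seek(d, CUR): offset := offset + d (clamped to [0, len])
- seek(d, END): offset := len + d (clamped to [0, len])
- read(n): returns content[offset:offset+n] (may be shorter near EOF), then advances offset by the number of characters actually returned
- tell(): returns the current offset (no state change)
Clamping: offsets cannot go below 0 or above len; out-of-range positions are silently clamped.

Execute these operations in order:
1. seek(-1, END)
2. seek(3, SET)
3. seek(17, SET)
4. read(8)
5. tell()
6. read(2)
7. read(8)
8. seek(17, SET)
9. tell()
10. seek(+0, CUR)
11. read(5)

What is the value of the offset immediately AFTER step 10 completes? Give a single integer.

After 1 (seek(-1, END)): offset=22
After 2 (seek(3, SET)): offset=3
After 3 (seek(17, SET)): offset=17
After 4 (read(8)): returned 'CUQ50T', offset=23
After 5 (tell()): offset=23
After 6 (read(2)): returned '', offset=23
After 7 (read(8)): returned '', offset=23
After 8 (seek(17, SET)): offset=17
After 9 (tell()): offset=17
After 10 (seek(+0, CUR)): offset=17

Answer: 17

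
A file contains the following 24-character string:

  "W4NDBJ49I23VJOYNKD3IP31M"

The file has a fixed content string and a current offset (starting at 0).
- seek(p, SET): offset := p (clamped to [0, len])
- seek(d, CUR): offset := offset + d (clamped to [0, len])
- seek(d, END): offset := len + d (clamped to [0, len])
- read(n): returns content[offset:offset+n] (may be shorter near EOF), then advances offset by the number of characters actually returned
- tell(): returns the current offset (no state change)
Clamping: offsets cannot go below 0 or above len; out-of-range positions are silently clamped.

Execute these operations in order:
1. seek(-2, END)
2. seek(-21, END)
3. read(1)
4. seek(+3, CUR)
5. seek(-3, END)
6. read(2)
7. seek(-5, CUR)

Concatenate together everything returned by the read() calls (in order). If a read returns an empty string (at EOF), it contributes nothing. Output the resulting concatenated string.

Answer: D31

Derivation:
After 1 (seek(-2, END)): offset=22
After 2 (seek(-21, END)): offset=3
After 3 (read(1)): returned 'D', offset=4
After 4 (seek(+3, CUR)): offset=7
After 5 (seek(-3, END)): offset=21
After 6 (read(2)): returned '31', offset=23
After 7 (seek(-5, CUR)): offset=18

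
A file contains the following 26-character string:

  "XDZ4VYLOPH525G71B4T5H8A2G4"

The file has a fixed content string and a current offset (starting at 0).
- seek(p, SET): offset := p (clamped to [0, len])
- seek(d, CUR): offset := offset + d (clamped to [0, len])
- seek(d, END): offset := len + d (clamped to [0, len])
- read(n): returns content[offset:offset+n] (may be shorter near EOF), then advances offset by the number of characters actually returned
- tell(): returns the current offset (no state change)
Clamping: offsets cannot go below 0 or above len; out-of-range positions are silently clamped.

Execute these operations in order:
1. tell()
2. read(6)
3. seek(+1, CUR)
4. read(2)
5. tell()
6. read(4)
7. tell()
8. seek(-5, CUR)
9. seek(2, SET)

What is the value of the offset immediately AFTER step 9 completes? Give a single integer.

Answer: 2

Derivation:
After 1 (tell()): offset=0
After 2 (read(6)): returned 'XDZ4VY', offset=6
After 3 (seek(+1, CUR)): offset=7
After 4 (read(2)): returned 'OP', offset=9
After 5 (tell()): offset=9
After 6 (read(4)): returned 'H525', offset=13
After 7 (tell()): offset=13
After 8 (seek(-5, CUR)): offset=8
After 9 (seek(2, SET)): offset=2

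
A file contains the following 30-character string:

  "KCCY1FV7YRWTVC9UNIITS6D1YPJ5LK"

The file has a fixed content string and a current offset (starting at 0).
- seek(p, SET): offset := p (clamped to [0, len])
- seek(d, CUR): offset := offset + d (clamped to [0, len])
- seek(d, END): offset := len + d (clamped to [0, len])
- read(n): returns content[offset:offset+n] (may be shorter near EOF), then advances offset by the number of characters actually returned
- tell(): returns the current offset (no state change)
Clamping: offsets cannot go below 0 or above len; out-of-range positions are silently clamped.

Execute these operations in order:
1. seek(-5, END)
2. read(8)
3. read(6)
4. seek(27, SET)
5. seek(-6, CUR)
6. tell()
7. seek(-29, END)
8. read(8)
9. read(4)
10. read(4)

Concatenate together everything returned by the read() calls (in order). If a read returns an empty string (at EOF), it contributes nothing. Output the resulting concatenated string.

After 1 (seek(-5, END)): offset=25
After 2 (read(8)): returned 'PJ5LK', offset=30
After 3 (read(6)): returned '', offset=30
After 4 (seek(27, SET)): offset=27
After 5 (seek(-6, CUR)): offset=21
After 6 (tell()): offset=21
After 7 (seek(-29, END)): offset=1
After 8 (read(8)): returned 'CCY1FV7Y', offset=9
After 9 (read(4)): returned 'RWTV', offset=13
After 10 (read(4)): returned 'C9UN', offset=17

Answer: PJ5LKCCY1FV7YRWTVC9UN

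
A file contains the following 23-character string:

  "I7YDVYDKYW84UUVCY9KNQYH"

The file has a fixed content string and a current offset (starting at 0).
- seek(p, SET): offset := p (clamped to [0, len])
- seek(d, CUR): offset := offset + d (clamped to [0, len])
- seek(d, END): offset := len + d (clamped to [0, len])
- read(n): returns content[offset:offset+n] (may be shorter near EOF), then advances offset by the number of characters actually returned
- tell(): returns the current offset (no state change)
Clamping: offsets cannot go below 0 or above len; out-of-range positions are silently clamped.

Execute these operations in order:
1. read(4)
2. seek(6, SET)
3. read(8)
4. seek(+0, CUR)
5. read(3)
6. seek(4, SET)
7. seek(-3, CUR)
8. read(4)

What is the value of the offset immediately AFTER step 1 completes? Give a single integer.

After 1 (read(4)): returned 'I7YD', offset=4

Answer: 4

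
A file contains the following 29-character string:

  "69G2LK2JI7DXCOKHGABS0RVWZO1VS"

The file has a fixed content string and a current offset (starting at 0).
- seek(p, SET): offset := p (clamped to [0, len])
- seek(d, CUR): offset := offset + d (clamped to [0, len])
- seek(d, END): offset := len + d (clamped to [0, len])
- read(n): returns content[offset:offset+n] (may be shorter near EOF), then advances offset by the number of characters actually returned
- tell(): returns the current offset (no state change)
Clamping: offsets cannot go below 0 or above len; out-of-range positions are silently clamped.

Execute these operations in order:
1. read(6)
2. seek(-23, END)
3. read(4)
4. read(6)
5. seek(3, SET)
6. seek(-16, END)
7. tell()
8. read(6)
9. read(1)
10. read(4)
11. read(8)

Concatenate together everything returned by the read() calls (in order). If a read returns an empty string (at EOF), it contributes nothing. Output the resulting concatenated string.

Answer: 69G2LK2JI7DXCOKHOKHGABS0RVWZO1VS

Derivation:
After 1 (read(6)): returned '69G2LK', offset=6
After 2 (seek(-23, END)): offset=6
After 3 (read(4)): returned '2JI7', offset=10
After 4 (read(6)): returned 'DXCOKH', offset=16
After 5 (seek(3, SET)): offset=3
After 6 (seek(-16, END)): offset=13
After 7 (tell()): offset=13
After 8 (read(6)): returned 'OKHGAB', offset=19
After 9 (read(1)): returned 'S', offset=20
After 10 (read(4)): returned '0RVW', offset=24
After 11 (read(8)): returned 'ZO1VS', offset=29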